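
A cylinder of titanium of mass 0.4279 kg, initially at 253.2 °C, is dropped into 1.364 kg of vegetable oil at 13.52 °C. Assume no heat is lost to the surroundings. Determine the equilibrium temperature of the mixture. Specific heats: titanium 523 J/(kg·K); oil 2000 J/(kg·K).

Taking heat into each body as positive, Σ m c ΔT = 0:
0.4279·523·(T − 253.2) + 1.364·2000·(T − 13.52) = 0
223.79(T − 253.2) + 2728(T − 13.52) = 0
2951.8 T = 93547
T = 93547 / 2951.8 = 31.7 °C

T_f ≈ 31.7 °C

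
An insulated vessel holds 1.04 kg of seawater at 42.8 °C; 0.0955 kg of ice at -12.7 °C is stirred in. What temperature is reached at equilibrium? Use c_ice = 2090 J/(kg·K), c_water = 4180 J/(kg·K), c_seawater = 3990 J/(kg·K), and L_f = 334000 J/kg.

T_f ≈ 31.5 °C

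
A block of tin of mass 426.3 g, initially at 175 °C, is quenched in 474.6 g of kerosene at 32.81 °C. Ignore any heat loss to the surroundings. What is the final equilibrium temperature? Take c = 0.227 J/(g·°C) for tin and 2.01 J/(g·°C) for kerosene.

T_f is the heat-capacity-weighted average of the initial temperatures:
T_f = (96.77*175 + 953.95*32.81) / (96.77 + 953.95)
    = 48234 / 1050.7 ≈ 45.91 °C

T_f ≈ 45.9 °C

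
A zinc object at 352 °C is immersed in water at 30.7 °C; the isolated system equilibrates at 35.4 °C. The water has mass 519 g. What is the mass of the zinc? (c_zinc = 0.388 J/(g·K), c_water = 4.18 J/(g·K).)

m ≈ 83 g

Taking heat into each body as positive, Σ m c ΔT = 0:
m×0.388×(35.4 − 352) + 519×4.18×(35.4 − 30.7) = 0
-122.84 m = -10196
m = -10196/-122.84 ≈ 83 g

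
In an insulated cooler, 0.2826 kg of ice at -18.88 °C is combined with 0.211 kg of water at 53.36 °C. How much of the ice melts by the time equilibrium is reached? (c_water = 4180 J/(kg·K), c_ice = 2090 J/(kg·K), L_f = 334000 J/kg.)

Cooling the water to 0 °C releases 0.211×4180×53.36 = 47062 J.
Warming the ice to 0 °C takes 0.2826×2090×18.88 = 11151 J, leaving 35911 J for melting.
Melting all 0.2826 kg of ice would need 0.2826×334000 = 94388 J.
Since 35911 < 94388 J, not all the ice melts; equilibrium is at 0 °C.
Mass melted = 35911/334000 ≈ 0.1075 kg.

m_melted ≈ 0.108 kg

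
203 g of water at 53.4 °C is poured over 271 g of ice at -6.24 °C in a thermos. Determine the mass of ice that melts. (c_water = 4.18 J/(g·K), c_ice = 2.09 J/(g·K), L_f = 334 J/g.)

Cooling the water to 0 °C releases 203×4.18×53.4 = 45312 J.
Of that, 271×2.09×6.24 = 3534.3 J goes to bring the ice to 0 °C, leaving 41778 J.
To melt every bit of ice: 271×334 = 90514 J.
Since 41778 < 90514 J, not all the ice melts; equilibrium is at 0 °C.
Mass melted = 41778/334 ≈ 125.1 g.

m_melted ≈ 125 g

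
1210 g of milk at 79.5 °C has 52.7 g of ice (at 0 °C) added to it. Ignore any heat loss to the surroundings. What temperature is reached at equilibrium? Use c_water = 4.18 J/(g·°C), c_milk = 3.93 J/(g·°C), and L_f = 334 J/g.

T_f ≈ 72.4 °C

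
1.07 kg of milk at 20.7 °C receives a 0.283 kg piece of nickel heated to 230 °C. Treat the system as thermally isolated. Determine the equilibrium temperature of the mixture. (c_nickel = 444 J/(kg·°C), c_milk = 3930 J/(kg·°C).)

T_f ≈ 26.8 °C

Energy conservation, ΣQ = 0:
0.283·444·(T − 230) + 1.07·3930·(T − 20.7) = 0
4330.8 T = 115946
T = 115946/4330.8 ≈ 26.77 °C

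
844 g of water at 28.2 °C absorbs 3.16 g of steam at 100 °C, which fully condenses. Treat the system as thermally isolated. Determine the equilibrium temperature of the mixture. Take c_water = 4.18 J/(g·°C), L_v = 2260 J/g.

Let T be the final temperature. ΣQ_i = 0:
latent heat released on condensation: 3.16·2260 = 7141.6; condensed water 100 °C→T: 13.21(T − 100); water warms: 844·4.18·(T − 28.2) = 3527.9(T − 28.2)
3541.1 T = 7141.6 + 1320.9 + 99487 = 107950
T ≈ 30.48 °C — below 100 °C, confirming all the steam condensed.

T_f ≈ 30.5 °C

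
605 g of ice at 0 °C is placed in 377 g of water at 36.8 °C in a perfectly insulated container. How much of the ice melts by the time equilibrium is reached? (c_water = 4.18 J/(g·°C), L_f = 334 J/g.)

Heat available from the water dropping to 0 °C: 377·4.18·36.8 = 57992 J.
To melt every bit of ice: 605·334 = 202070 J.
Since 57992 < 202070 J, not all the ice melts; equilibrium is at 0 °C.
m_melt = 57992 / L_f = 173.6 g.

m_melted ≈ 174 g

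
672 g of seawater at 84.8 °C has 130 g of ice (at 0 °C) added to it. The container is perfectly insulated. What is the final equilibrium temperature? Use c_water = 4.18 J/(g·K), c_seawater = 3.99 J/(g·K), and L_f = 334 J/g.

Taking heat into each body as positive, Σ m c ΔT = 0:
latent heat to melt: 130·334 = 43420
  meltwater 0→T: 130·4.18·T = 543.4 T
  seawater cools: 672·3.99·(T − 84.8) = 2681.3(T − 84.8)
3224.7 T = 227373 − 43420 = 183953
T ≈ 57.05 °C. Since T > 0 °C, the all-ice-melts assumption holds.

T_f ≈ 57.0 °C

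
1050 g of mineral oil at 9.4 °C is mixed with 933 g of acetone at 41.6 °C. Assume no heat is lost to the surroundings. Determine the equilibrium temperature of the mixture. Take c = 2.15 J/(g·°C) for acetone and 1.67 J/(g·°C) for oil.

T_f ≈ 26.6 °C

|Q_acetone| = |Q_oil|:
933·2.15·(41.6 − T) = 1050·1.67·(T − 9.4)
2005.9(41.6 − T) = 1753.5(T − 9.4)
3759.4 T = 99930  ⇒  T ≈ 26.58 °C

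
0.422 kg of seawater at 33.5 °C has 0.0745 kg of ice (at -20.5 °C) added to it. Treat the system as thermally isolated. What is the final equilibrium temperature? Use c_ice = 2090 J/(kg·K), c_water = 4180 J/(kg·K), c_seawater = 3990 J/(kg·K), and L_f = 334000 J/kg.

Net heat exchanged in the isolated system is zero:
ice -20.5→0 °C: 0.0745×2090×20.5 = 3192
  melt ice: 0.0745×334000 = 24883
  meltwater 0→T: 0.0745×4180×T = 311.41 T
  seawater: 1683.8(T − 33.5)
1995.2 T = 56407 − 28075 = 28332
T ≈ 14.20 °C (positive, so assuming full melt was valid).

T_f ≈ 14.2 °C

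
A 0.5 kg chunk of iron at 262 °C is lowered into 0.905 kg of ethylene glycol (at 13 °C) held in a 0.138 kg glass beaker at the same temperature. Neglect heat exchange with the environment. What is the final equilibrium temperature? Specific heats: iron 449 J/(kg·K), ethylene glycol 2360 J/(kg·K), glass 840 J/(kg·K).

T_f ≈ 35.6 °C

Energy conservation, ΣQ = 0:
0.5·449·(T − 262) + 0.905·2360·(T − 13) + 0.138·840·(T − 13) = 0
224.5(T − 262) + 2135.8(T − 13) + 115.92(T − 13) = 0
2476.2 T = 88091
T = 88091 / 2476.2 = 35.6 °C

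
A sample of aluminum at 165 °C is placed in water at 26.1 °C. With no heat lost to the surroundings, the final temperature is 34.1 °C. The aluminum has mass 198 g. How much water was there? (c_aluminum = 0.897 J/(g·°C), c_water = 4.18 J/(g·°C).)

Setting the total heat transfer to zero:
198·0.897·(34.1 − 165) + m·4.18·(34.1 − 26.1) = 0
33.44 m = 23249
m = 23249/33.44 ≈ 695.2 g

m ≈ 695 g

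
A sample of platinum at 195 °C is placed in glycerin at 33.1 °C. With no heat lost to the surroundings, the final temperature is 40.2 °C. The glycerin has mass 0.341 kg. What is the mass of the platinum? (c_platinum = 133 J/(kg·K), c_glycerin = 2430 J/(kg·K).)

m ≈ 0.286 kg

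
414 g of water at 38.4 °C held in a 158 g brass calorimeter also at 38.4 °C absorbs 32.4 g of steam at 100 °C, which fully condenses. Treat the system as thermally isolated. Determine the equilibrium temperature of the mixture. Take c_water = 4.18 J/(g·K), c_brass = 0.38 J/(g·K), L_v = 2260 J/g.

Taking heat into each body as positive, Σ m c ΔT = 0:
condense steam: −32.4×2260 = −73224
  condensate cools 100→T: 32.4×4.18×(T − 100) = 135.43(T − 100)
  original water: 1730.5(T − 38.4)
  brass cup: 158×0.38×(T − 38.4) = 60.04(T − 38.4)
1926 T = 73224 + 13543 + 68758 = 155525
T ≈ 80.75 °C (< 100 °C, so full condensation is consistent).

T_f ≈ 80.8 °C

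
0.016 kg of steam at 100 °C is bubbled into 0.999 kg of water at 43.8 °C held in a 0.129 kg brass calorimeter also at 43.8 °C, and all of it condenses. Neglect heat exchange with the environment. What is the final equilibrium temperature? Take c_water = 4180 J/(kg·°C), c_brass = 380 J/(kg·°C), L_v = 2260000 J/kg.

T_f ≈ 53.1 °C

Energy balance with sensible and latent terms:
steam→water at 100 °C releases m L_v = 0.016×2260000 = 36160
  condensate cools 100→T: 0.016×4180×(T − 100) = 66.88(T − 100)
  water warms: 0.999×4180×(T − 43.8) = 4175.8(T − 43.8)
  cup: 49.02(T − 43.8)
4291.7 T = 36160 + 6688 + 185048 = 227896
T ≈ 53.10 °C — below 100 °C, confirming all the steam condensed.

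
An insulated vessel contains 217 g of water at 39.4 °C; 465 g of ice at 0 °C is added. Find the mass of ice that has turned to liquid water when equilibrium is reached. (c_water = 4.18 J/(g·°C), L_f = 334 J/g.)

m_melted ≈ 107 g

Heat available from the water dropping to 0 °C: 217·4.18·39.4 = 35738 J.
To melt every bit of ice: 465·334 = 155310 J.
Since 35738 < 155310 J, not all the ice melts; equilibrium is at 0 °C.
m_melt = 35738 / L_f = 107 g.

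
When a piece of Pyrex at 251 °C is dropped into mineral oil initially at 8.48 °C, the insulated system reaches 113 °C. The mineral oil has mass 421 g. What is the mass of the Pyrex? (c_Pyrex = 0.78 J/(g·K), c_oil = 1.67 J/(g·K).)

Heat lost by the Pyrex = heat gained by the oil:
m·0.78·(251 − 113) = 421·1.67·(113 − 8.48)
107.64 m = 73485  ⇒  m ≈ 682.7 g

m ≈ 683 g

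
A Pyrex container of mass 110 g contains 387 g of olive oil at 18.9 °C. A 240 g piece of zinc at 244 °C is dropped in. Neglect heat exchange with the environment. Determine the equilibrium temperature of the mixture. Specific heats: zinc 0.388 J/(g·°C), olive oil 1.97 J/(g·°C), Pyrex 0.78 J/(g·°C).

Let T be the final temperature. ΣQ_i = 0:
240*0.388*(T − 244) + 387*1.97*(T − 18.9) + 110*0.78*(T − 18.9) = 0
93.12(T − 244) + 762.39(T − 18.9) + 85.8(T − 18.9) = 0
(93.12 + 762.39 + 85.8) T = 93.12*244 + 762.39*18.9 + 85.8*18.9
T = 38752 / 941.31 = 41.2 °C

T_f ≈ 41.2 °C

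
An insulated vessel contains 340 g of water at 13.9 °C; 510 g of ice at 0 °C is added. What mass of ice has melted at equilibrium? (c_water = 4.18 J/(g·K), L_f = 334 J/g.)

Cooling the water to 0 °C releases 340·4.18·13.9 = 19755 J.
Melting all 510 g of ice would need 510·334 = 170340 J.
That's not enough to melt it all — equilibrium is at 0 °C with ice remaining.
m_melted·334 = 19755  ⇒  m_melted ≈ 59.15 g.

m_melted ≈ 59.1 g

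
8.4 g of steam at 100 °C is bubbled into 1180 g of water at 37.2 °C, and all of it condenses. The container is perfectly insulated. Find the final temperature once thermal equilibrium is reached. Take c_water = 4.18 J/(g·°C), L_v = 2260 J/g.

Setting the total heat transfer to zero:
steam→water at 100 °C releases m L_v = 8.4×2260 = 18984; condensed water 100 °C→T: 35.11(T − 100); original water: 4932.4(T − 37.2)
4967.5 T = 18984 + 3511.2 + 183485 = 205980
T ≈ 41.47 °C — below 100 °C, confirming all the steam condensed.

T_f ≈ 41.5 °C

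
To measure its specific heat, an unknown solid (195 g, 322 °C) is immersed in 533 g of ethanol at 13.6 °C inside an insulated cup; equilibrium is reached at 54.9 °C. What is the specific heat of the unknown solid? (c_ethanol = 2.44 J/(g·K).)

c ≈ 1.03 J/(g·K)

m_s c (T_s − T_f) = m_ethanol c_ethanol (T_f − T_0):
195·c·(322 − 54.9) = 533·2.44·(54.9 − 13.6)
52085 c = 53711  ⇒  c ≈ 1.031 J/(g·K)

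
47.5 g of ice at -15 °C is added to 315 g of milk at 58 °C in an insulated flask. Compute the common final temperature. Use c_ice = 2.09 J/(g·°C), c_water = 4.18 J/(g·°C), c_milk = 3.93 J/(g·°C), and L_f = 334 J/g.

T_f ≈ 37.9 °C

Conservation of energy gives ΣQ = 0:
ice -15→0 °C: 47.5·2.09·15 = 1489.1
  fusion: m_ice L_f = 47.5·334 = 15865
  warm the meltwater: 198.55 T
  milk: 1238(T − 58)
1436.5 T = 71801 − 17354 = 54447
T ≈ 37.90 °C. Since T > 0 °C, the all-ice-melts assumption holds.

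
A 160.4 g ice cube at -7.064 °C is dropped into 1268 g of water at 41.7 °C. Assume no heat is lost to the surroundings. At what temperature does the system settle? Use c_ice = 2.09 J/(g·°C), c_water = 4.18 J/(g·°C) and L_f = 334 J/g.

T_f ≈ 27.6 °C

Let T be the final temperature. ΣQ_i = 0:
warm ice to 0 °C: 160.4·2.09·(0 − (-7.064)) = 2368.1; fusion: m_ice L_f = 160.4·334 = 53574; warm the meltwater: 670.47 T; water: 5300.2(T − 41.7)
5970.7 T = 221020 − 55942 = 165078
T ≈ 27.65 °C — above 0 °C, consistent with complete melting.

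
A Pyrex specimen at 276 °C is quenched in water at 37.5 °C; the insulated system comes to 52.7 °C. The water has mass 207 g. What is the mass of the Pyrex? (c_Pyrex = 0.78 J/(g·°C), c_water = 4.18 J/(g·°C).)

m ≈ 75.5 g

Let T be the final temperature. ΣQ_i = 0:
m·0.78·(52.7 − 276) + 207·4.18·(52.7 − 37.5) = 0
-174.17 m = -13152
m = -13152/-174.17 ≈ 75.51 g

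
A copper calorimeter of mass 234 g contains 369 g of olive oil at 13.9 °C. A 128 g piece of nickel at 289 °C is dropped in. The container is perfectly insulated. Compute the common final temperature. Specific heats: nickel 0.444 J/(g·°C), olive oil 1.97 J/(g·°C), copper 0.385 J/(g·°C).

T_f ≈ 31.8 °C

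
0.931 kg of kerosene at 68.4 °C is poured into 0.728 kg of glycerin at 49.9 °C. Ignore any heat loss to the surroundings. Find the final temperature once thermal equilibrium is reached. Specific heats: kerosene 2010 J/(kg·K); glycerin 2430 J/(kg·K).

T_f ≈ 59.4 °C

Taking heat into each body as positive, Σ m c ΔT = 0:
0.931×2010×(T − 68.4) + 0.728×2430×(T − 49.9) = 0
3640.4 T = 216273
T ≈ 59.41 °C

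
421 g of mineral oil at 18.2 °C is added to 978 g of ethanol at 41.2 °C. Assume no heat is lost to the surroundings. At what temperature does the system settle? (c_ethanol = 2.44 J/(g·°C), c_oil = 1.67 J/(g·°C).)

Taking heat into each body as positive, Σ m c ΔT = 0:
978·2.44·(T − 41.2) + 421·1.67·(T − 18.2) = 0
2386.3(T − 41.2) + 703.07(T − 18.2) = 0
3089.4 T = 111112
T ≈ 35.97 °C

T_f ≈ 36.0 °C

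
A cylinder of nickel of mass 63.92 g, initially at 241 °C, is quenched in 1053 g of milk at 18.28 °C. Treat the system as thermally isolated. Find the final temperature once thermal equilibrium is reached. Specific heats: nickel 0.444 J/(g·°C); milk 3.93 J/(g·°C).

Conservation of energy gives ΣQ = 0:
63.92·0.444·(T − 241) + 1053·3.93·(T − 18.28) = 0
4166.7 T = 82488
T = 82488 / 4166.7 = 19.8 °C

T_f ≈ 19.8 °C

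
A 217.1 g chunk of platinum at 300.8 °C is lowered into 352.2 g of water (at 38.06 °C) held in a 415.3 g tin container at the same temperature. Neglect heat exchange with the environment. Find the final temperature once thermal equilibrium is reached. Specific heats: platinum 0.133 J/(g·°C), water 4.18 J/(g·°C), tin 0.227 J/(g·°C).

T_f ≈ 42.8 °C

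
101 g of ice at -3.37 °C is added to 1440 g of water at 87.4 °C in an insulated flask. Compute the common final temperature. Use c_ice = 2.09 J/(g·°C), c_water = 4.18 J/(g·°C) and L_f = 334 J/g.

Setting the total heat transfer to zero:
ice -3.37→0 °C: 101×2.09×3.37 = 711.37; latent heat to melt: 101×334 = 33734; meltwater 0→T: 101×4.18×T = 422.18 T; water: 6019.2(T − 87.4)
6441.4 T = 526078 − 34445 = 491633
T ≈ 76.32 °C (positive, so assuming full melt was valid).

T_f ≈ 76.3 °C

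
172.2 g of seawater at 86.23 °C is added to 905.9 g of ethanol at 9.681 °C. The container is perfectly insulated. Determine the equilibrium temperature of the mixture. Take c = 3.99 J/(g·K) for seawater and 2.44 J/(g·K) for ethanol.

Taking heat into each body as positive, Σ m c ΔT = 0:
172.2*3.99*(T − 86.23) + 905.9*2.44*(T − 9.681) = 0
687.08(T − 86.23) + 2210.4(T − 9.681) = 0
2897.5 T = 80646
T = 80646 / 2897.5 = 27.8 °C

T_f ≈ 27.8 °C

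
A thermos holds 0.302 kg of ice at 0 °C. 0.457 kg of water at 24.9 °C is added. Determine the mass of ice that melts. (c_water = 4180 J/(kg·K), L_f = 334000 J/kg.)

m_melted ≈ 0.142 kg

Cooling the water to 0 °C releases 0.457×4180×24.9 = 47565 J.
Fully melting the ice requires m_ice L_f = 0.302×334000 = 100868 J.
Since 47565 < 100868 J, not all the ice melts; equilibrium is at 0 °C.
m_melt = 47565 / L_f = 0.1424 kg.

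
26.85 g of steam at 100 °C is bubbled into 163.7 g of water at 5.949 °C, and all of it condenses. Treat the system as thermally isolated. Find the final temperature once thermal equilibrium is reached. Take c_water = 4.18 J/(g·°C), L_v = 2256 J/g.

T_f ≈ 95.3 °C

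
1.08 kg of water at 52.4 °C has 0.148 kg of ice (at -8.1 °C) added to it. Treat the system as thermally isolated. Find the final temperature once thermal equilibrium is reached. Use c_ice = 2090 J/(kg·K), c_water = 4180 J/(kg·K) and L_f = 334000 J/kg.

Energy conservation, ΣQ = 0:
ice -8.1→0 °C: 0.148·2090·8.1 = 2505.5
  fusion: m_ice L_f = 0.148·334000 = 49432
  meltwater 0→T: 0.148·4180·T = 618.64 T
  water cools: 1.08·4180·(T − 52.4) = 4514.4(T − 52.4)
5133 T = 236555 − 51937 = 184617
T ≈ 35.97 °C (positive, so assuming full melt was valid).

T_f ≈ 36.0 °C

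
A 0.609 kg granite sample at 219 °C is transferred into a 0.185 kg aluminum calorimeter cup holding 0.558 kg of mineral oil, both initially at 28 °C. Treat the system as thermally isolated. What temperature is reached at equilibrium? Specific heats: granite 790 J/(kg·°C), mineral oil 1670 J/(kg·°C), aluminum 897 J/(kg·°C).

T_f ≈ 86.2 °C

Let T be the final temperature. ΣQ_i = 0:
0.609*790*(T − 219) + 0.558*1670*(T − 28) + 0.185*897*(T − 28) = 0
481.11(T − 219) + 931.86(T − 28) + 165.94(T − 28) = 0
(481.11 + 931.86 + 165.94) T = 481.11*219 + 931.86*28 + 165.94*28
T = 136102 / 1578.9 = 86.2 °C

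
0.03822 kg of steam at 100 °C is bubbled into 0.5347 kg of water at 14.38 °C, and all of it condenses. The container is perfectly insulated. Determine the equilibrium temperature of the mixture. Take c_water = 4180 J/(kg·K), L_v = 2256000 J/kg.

T_f ≈ 56.1 °C

Heat gained plus heat lost sum to zero:
latent heat released on condensation: 0.03822·2256000 = 86224; condensed water 100 °C→T: 159.76(T − 100); original water: 2235(T − 14.38)
2394.8 T = 86224 + 15976 + 32140 = 134340
T ≈ 56.10 °C (< 100 °C, so full condensation is consistent).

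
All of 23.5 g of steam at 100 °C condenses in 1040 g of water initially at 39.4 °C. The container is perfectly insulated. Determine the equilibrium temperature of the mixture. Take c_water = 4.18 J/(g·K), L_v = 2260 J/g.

Energy conservation, ΣQ = 0:
steam→water at 100 °C releases m L_v = 23.5·2260 = 53110; condensed water 100 °C→T: 98.23(T − 100); water warms: 1040·4.18·(T − 39.4) = 4347.2(T − 39.4)
4445.4 T = 53110 + 9823 + 171280 = 234213
T ≈ 52.69 °C, under the boiling point, so the assumption holds.

T_f ≈ 52.7 °C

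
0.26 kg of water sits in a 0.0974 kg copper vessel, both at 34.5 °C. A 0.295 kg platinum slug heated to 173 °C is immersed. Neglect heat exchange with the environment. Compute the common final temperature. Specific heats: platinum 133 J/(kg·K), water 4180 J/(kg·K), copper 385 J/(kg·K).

T_f = Σ m_i c_i T_i / Σ m_i c_i:
T_f = (39.23*173 + 1086.8*34.5 + 37.5*34.5) / (39.23 + 1086.8 + 37.5)
    = 45576 / 1163.5 ≈ 39.17 °C

T_f ≈ 39.2 °C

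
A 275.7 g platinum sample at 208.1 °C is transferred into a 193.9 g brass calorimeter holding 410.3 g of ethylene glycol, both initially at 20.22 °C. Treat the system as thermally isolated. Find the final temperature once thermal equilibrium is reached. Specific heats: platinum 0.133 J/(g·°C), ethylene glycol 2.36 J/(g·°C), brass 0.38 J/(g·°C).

Setting the total heat transfer to zero:
275.7×0.133×(T − 208.1) + 410.3×2.36×(T − 20.22) + 193.9×0.38×(T − 20.22) = 0
1078.7 T = 28700
T ≈ 26.61 °C

T_f ≈ 26.6 °C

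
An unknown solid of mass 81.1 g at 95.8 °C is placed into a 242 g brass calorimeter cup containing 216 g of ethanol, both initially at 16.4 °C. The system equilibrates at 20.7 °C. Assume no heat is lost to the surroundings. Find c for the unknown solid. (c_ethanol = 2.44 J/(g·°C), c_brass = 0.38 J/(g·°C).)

c ≈ 0.437 J/(g·°C)

Taking heat into each body as positive, Σ m c ΔT = 0:
81.1·c·(20.7 − 95.8) + 216·2.44·(20.7 − 16.4) + 242·0.38·(20.7 − 16.4) = 0
-6090.6 c = -2661.7
c = -2661.7/-6090.6 ≈ 0.437 J/(g·°C)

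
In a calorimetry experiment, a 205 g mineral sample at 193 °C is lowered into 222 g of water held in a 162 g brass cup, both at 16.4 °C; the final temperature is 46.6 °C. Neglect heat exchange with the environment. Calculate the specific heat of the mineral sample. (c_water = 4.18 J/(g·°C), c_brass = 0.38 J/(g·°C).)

Net heat exchanged in the isolated system is zero:
205×c×(46.6 − 193) + 222×4.18×(46.6 − 16.4) + 162×0.38×(46.6 − 16.4) = 0
-30012 c = -29884
c = -29884/-30012 ≈ 0.9957 J/(g·°C)

c ≈ 0.996 J/(g·°C)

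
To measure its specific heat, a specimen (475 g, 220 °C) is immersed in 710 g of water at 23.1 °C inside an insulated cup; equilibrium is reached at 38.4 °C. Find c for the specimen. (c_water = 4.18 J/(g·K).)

c ≈ 0.526 J/(g·K)

Heat lost by the specimen = heat gained by the water:
475·c·(220 − 38.4) = 710·4.18·(38.4 − 23.1)
86260 c = 45407  ⇒  c ≈ 0.5264 J/(g·K)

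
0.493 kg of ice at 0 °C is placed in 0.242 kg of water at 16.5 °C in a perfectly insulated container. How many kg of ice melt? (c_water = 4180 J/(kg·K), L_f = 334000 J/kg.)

m_melted ≈ 0.05 kg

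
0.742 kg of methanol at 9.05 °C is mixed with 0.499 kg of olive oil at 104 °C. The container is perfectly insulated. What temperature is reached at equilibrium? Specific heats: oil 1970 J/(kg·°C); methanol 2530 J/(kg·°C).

Taking heat into each body as positive, Σ m c ΔT = 0:
0.499×1970×(T − 104) + 0.742×2530×(T − 9.05) = 0
983.03(T − 104) + 1877.3(T − 9.05) = 0
(983.03 + 1877.3) T = 983.03×104 + 1877.3×9.05
T = 119224 / 2860.3 = 41.7 °C

T_f ≈ 41.7 °C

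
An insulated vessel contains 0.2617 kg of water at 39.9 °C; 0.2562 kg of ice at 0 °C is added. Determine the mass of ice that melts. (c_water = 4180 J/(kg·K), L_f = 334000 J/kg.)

Cooling the water to 0 °C releases 0.2617·4180·39.9 = 43647 J.
To melt every bit of ice: 0.2562·334000 = 85571 J.
Since 43647 < 85571 J, not all the ice melts; equilibrium is at 0 °C.
Mass melted = 43647/334000 ≈ 0.1307 kg.

m_melted ≈ 0.131 kg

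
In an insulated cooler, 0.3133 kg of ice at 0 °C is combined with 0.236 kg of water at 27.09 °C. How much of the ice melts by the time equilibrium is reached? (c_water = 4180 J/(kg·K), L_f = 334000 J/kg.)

Heat available from the water dropping to 0 °C: 0.236·4180·27.09 = 26724 J.
To melt every bit of ice: 0.3133·334000 = 104642 J.
That's not enough to melt it all — equilibrium is at 0 °C with ice remaining.
m_melted·334000 = 26724  ⇒  m_melted ≈ 0.08001 kg.

m_melted ≈ 0.08 kg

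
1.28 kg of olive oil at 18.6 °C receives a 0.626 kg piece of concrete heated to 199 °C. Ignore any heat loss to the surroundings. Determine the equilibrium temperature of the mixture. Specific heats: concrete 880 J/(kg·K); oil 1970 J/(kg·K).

T_f ≈ 50.9 °C

Taking heat into each body as positive, Σ m c ΔT = 0:
0.626×880×(T − 199) + 1.28×1970×(T − 18.6) = 0
(550.88 + 2521.6) T = 550.88×199 + 2521.6×18.6
T = 156527/3072.5 ≈ 50.94 °C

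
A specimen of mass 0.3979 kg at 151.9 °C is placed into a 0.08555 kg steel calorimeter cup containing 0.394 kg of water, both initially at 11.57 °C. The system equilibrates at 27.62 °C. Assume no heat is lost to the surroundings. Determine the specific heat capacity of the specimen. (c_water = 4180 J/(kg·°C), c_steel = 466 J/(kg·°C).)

c ≈ 547 J/(kg·°C)

Taking heat into each body as positive, Σ m c ΔT = 0:
0.3979·c·(27.62 − 151.9) + 0.394·4180·(27.62 − 11.57) + 0.08555·466·(27.62 − 11.57) = 0
-49.45 c = -27073
c = -27073/-49.45 ≈ 547.5 J/(kg·°C)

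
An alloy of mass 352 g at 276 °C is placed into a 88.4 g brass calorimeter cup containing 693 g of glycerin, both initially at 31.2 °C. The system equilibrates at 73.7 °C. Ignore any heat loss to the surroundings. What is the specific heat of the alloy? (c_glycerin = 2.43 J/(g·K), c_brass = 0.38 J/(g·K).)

c ≈ 1.03 J/(g·K)

Energy conservation, ΣQ = 0:
352·c·(73.7 − 276) + 693·2.43·(73.7 − 31.2) + 88.4·0.38·(73.7 − 31.2) = 0
-71210 c = -72997
c = -72997/-71210 ≈ 1.025 J/(g·K)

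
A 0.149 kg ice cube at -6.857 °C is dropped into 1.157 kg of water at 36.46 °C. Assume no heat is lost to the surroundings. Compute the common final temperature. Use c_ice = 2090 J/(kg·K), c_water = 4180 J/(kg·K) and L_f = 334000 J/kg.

T_f ≈ 22.8 °C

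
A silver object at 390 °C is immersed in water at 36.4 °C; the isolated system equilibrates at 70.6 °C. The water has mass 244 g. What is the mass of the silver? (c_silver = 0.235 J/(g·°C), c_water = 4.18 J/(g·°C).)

m ≈ 465 g

Heat lost by the silver = heat gained by the water:
m·0.235·(390 − 70.6) = 244·4.18·(70.6 − 36.4)
75.06 m = 34881  ⇒  m ≈ 464.7 g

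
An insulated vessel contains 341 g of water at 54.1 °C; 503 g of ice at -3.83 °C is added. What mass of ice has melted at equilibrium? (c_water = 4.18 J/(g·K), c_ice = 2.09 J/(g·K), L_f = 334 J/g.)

Water can give up m c ΔT = 341×4.18×54.1 = 77113 J before reaching 0 °C.
Warming the ice to 0 °C takes 503×2.09×3.83 = 4026.4 J, leaving 73087 J for melting.
Fully melting the ice requires m_ice L_f = 503×334 = 168002 J.
That's not enough to melt it all — equilibrium is at 0 °C with ice remaining.
m_melted×334 = 73087  ⇒  m_melted ≈ 218.8 g.

m_melted ≈ 219 g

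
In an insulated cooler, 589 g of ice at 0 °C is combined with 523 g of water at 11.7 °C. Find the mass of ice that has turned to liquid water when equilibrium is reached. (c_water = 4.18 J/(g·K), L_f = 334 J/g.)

m_melted ≈ 76.6 g

Heat available from the water dropping to 0 °C: 523·4.18·11.7 = 25578 J.
Fully melting the ice requires m_ice L_f = 589·334 = 196726 J.
Since 25578 < 196726 J, not all the ice melts; equilibrium is at 0 °C.
Mass melted = 25578/334 ≈ 76.58 g.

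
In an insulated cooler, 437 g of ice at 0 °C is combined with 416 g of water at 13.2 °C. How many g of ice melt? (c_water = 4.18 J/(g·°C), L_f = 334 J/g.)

m_melted ≈ 68.7 g

Heat available from the water dropping to 0 °C: 416×4.18×13.2 = 22953 J.
Melting all 437 g of ice would need 437×334 = 145958 J.
22953 J < 145958 J, so only part of the ice melts and the system sits at 0 °C.
m_melt = 22953 / L_f = 68.72 g.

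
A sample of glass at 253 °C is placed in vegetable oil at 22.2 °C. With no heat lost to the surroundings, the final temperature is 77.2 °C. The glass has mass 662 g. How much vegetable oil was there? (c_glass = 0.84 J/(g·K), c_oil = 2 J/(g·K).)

|Q_glass| = |Q_oil|:
662×0.84×(253 − 77.2) = m×2×(77.2 − 22.2)
110 m = 97759  ⇒  m ≈ 888.7 g

m ≈ 889 g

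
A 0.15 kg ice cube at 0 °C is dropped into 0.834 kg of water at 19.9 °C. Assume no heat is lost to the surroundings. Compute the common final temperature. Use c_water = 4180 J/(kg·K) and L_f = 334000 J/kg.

T_f ≈ 4.7 °C

Taking heat into each body as positive, Σ m c ΔT = 0:
fusion: m_ice L_f = 0.15·334000 = 50100; meltwater 0→T: 0.15·4180·T = 627 T; water: 3486.1(T − 19.9)
4113.1 T = 69374 − 50100 = 19274
T ≈ 4.69 °C — above 0 °C, consistent with complete melting.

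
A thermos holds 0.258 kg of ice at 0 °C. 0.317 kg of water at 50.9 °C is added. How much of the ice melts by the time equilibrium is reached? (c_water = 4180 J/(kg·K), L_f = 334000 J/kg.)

Heat available from the water dropping to 0 °C: 0.317×4180×50.9 = 67446 J.
Fully melting the ice requires m_ice L_f = 0.258×334000 = 86172 J.
That's not enough to melt it all — equilibrium is at 0 °C with ice remaining.
m_melted×334000 = 67446  ⇒  m_melted ≈ 0.2019 kg.

m_melted ≈ 0.202 kg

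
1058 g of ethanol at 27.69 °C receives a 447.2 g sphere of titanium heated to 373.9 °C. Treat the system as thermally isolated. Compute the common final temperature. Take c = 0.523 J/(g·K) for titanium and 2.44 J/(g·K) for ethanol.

T_f ≈ 56.5 °C

Taking heat into each body as positive, Σ m c ΔT = 0:
447.2·0.523·(T − 373.9) + 1058·2.44·(T − 27.69) = 0
2815.4 T = 158932
T ≈ 56.45 °C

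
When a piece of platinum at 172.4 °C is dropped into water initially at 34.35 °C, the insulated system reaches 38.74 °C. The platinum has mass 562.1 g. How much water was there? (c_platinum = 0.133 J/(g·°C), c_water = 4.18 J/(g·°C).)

m ≈ 545 g

Heat lost by the platinum = heat gained by the water:
562.1×0.133×(172.4 − 38.74) = m×4.18×(38.74 − 34.35)
18.35 m = 9992.3  ⇒  m ≈ 544.5 g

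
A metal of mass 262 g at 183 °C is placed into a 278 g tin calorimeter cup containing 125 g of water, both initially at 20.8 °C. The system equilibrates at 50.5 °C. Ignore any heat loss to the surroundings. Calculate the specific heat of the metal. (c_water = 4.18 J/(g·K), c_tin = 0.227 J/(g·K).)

c ≈ 0.501 J/(g·K)

Heat gained plus heat lost sum to zero:
262×c×(50.5 − 183) + 125×4.18×(50.5 − 20.8) + 278×0.227×(50.5 − 20.8) = 0
-34715 c = -17392
c = -17392/-34715 ≈ 0.501 J/(g·K)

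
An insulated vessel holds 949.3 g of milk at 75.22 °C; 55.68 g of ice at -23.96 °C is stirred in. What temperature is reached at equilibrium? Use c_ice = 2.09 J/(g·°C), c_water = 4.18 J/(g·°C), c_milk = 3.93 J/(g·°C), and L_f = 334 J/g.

Energy conservation, ΣQ = 0:
ice -23.96→0 °C: 55.68·2.09·23.96 = 2788.3; latent heat to melt: 55.68·334 = 18597; warm the meltwater: 232.74 T; milk: 3730.7(T − 75.22)
3963.5 T = 280627 − 21385 = 259242
T ≈ 65.41 °C — above 0 °C, consistent with complete melting.

T_f ≈ 65.4 °C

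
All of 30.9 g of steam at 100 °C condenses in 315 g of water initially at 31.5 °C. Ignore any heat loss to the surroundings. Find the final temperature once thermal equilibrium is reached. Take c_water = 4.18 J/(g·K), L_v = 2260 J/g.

T_f ≈ 85.9 °C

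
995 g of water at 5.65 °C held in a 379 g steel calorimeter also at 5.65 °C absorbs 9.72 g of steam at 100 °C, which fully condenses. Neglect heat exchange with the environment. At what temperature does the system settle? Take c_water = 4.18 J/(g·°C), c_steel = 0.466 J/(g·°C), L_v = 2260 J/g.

T_f ≈ 11.5 °C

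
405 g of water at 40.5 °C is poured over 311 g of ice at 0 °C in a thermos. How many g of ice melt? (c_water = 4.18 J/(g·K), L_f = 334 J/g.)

m_melted ≈ 205 g

Heat available from the water dropping to 0 °C: 405·4.18·40.5 = 68562 J.
Fully melting the ice requires m_ice L_f = 311·334 = 103874 J.
Since 68562 < 103874 J, not all the ice melts; equilibrium is at 0 °C.
m_melt = 68562 / L_f = 205.3 g.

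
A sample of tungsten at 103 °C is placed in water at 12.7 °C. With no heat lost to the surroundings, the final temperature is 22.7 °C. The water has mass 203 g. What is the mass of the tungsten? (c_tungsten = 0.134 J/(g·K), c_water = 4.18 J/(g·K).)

m ≈ 789 g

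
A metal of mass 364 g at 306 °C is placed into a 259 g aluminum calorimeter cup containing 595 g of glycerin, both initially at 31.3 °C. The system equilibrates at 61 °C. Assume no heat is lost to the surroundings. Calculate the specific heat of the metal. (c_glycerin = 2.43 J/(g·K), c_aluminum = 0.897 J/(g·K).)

c ≈ 0.559 J/(g·K)

Conservation of energy gives ΣQ = 0:
364·c·(61 − 306) + 595·2.43·(61 − 31.3) + 259·0.897·(61 − 31.3) = 0
-89180 c = -49842
c = -49842/-89180 ≈ 0.5589 J/(g·K)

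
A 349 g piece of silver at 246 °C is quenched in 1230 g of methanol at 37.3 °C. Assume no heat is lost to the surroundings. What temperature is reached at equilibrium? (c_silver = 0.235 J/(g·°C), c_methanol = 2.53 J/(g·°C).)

T_f ≈ 42.7 °C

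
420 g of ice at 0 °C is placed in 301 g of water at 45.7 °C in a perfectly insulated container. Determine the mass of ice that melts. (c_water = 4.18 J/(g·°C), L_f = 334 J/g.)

Water can give up m c ΔT = 301·4.18·45.7 = 57499 J before reaching 0 °C.
Melting all 420 g of ice would need 420·334 = 140280 J.
Since 57499 < 140280 J, not all the ice melts; equilibrium is at 0 °C.
m_melted·334 = 57499  ⇒  m_melted ≈ 172.2 g.

m_melted ≈ 172 g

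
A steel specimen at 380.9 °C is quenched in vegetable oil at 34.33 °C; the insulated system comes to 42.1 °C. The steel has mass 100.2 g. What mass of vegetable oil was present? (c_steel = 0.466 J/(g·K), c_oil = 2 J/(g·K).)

m ≈ 1020 g

|Q_steel| = |Q_oil|:
100.2·0.466·(380.9 − 42.1) = m·2·(42.1 − 34.33)
15.54 m = 15820  ⇒  m ≈ 1018 g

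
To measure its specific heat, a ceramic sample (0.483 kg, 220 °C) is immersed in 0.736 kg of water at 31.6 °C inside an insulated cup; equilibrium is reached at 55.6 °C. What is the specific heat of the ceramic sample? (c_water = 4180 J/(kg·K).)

c ≈ 930 J/(kg·K)

Let T be the final temperature. ΣQ_i = 0:
0.483×c×(55.6 − 220) + 0.736×4180×(55.6 − 31.6) = 0
-79.41 c = -73836
c = -73836/-79.41 ≈ 929.9 J/(kg·K)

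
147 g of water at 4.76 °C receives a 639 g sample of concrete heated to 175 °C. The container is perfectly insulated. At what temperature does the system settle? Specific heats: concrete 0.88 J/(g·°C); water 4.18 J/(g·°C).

Let T be the final temperature. ΣQ_i = 0:
639·0.88·(T − 175) + 147·4.18·(T − 4.76) = 0
562.32(T − 175) + 614.46(T − 4.76) = 0
(562.32 + 614.46) T = 562.32·175 + 614.46·4.76
T ≈ 86.11 °C

T_f ≈ 86.1 °C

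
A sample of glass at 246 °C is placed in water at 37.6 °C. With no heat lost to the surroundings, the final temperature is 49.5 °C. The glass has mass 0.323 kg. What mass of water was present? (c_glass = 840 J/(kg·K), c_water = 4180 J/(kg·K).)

|Q_glass| = |Q_water|:
0.323×840×(246 − 49.5) = m×4180×(49.5 − 37.6)
49742 m = 53314  ⇒  m ≈ 1.072 kg

m ≈ 1.07 kg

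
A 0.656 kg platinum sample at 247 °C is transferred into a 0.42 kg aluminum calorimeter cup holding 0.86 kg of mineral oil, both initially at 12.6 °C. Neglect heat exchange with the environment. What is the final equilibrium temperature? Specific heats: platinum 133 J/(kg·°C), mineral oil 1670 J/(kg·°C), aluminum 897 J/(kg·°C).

Let T be the final temperature. ΣQ_i = 0:
0.656×133×(T − 247) + 0.86×1670×(T − 12.6) + 0.42×897×(T − 12.6) = 0
87.25(T − 247) + 1436.2(T − 12.6) + 376.74(T − 12.6) = 0
1900.2 T = 44393
T = 44393/1900.2 ≈ 23.36 °C

T_f ≈ 23.4 °C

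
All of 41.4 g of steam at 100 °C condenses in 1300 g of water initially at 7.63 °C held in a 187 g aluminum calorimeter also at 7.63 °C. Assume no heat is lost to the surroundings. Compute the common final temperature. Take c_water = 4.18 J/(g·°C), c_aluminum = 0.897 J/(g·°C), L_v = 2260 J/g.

Energy conservation, ΣQ = 0:
steam→water at 100 °C releases m L_v = 41.4·2260 = 93564; condensed water 100 °C→T: 173.05(T − 100); water warms: 1300·4.18·(T − 7.63) = 5434(T − 7.63); aluminum cup: 187·0.897·(T − 7.63) = 167.74(T − 7.63)
5774.8 T = 93564 + 17305 + 42741 = 153610
T ≈ 26.60 °C — below 100 °C, confirming all the steam condensed.

T_f ≈ 26.6 °C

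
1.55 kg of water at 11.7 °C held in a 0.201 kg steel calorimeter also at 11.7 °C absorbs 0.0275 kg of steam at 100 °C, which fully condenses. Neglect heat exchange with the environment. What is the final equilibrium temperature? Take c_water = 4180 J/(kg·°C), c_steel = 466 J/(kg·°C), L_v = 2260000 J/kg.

Sum of m c ΔT and latent-heat terms is zero:
latent heat released on condensation: 0.0275×2260000 = 62150; condensate cools 100→T: 0.0275×4180×(T − 100) = 114.95(T − 100); water warms: 1.55×4180×(T − 11.7) = 6479(T − 11.7); cup: 93.67(T − 11.7)
6687.6 T = 62150 + 11495 + 76900 = 150545
T ≈ 22.51 °C, under the boiling point, so the assumption holds.

T_f ≈ 22.5 °C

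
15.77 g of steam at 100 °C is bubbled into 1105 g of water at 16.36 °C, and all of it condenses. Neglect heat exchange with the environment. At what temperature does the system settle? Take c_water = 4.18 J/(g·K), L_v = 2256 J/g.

Conservation of energy gives ΣQ = 0:
condense steam: −15.77×2256 = −35577; condensed water 100 °C→T: 65.92(T − 100); original water: 4618.9(T − 16.36)
4684.8 T = 35577 + 6591.9 + 75565 = 117734
T ≈ 25.13 °C, under the boiling point, so the assumption holds.

T_f ≈ 25.1 °C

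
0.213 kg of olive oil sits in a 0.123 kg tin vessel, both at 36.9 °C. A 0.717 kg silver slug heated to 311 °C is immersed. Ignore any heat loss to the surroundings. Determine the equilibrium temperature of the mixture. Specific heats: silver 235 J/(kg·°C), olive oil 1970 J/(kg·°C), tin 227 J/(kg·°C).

Conservation of energy gives ΣQ = 0:
0.717·235·(T − 311) + 0.213·1970·(T − 36.9) + 0.123·227·(T − 36.9) = 0
168.5(T − 311) + 419.61(T − 36.9) + 27.92(T − 36.9) = 0
(168.5 + 419.61 + 27.92) T = 168.5·311 + 419.61·36.9 + 27.92·36.9
T = 68916/616.03 ≈ 111.87 °C

T_f ≈ 111.9 °C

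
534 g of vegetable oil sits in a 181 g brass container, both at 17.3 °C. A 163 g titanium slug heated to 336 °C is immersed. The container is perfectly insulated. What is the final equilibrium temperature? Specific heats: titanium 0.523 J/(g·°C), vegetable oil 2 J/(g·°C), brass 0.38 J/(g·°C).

T_f ≈ 39.5 °C

Let T be the final temperature. ΣQ_i = 0:
163×0.523×(T − 336) + 534×2×(T − 17.3) + 181×0.38×(T − 17.3) = 0
85.25(T − 336) + 1068(T − 17.3) + 68.78(T − 17.3) = 0
1222 T = 48310
T = 48310 / 1222 = 39.5 °C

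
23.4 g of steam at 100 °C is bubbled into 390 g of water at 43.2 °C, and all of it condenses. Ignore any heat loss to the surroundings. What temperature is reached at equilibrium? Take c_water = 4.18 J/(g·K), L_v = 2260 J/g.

T_f ≈ 77.0 °C

Net heat exchanged in the isolated system is zero:
steam→water at 100 °C releases m L_v = 23.4·2260 = 52884
  condensed water 100 °C→T: 97.81(T − 100)
  original water: 1630.2(T − 43.2)
1728 T = 52884 + 9781.2 + 70425 = 133090
T ≈ 77.02 °C (< 100 °C, so full condensation is consistent).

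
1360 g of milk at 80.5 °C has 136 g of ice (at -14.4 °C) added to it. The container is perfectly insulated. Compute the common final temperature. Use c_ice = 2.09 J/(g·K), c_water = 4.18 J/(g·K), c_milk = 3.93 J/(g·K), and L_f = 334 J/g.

T_f ≈ 64.4 °C

Let T be the final temperature. ΣQ_i = 0:
ice -14.4→0 °C: 136×2.09×14.4 = 4093.1; fusion: m_ice L_f = 136×334 = 45424; meltwater 0→T: 136×4.18×T = 568.48 T; milk: 5344.8(T − 80.5)
5913.3 T = 430256 − 49517 = 380739
T ≈ 64.39 °C. Since T > 0 °C, the all-ice-melts assumption holds.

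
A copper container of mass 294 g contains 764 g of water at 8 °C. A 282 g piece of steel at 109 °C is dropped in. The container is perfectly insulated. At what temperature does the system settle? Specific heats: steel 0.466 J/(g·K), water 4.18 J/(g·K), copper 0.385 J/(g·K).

T_f ≈ 11.9 °C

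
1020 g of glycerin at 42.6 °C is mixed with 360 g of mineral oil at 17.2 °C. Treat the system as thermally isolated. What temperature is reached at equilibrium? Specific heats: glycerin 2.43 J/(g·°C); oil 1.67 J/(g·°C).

T_f ≈ 37.6 °C

Let T be the final temperature. ΣQ_i = 0:
1020*2.43*(T − 42.6) + 360*1.67*(T − 17.2) = 0
(2478.6 + 601.2) T = 2478.6*42.6 + 601.2*17.2
T ≈ 37.64 °C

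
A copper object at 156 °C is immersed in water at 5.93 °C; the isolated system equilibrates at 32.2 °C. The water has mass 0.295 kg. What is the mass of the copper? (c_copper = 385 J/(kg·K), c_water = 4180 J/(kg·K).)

m ≈ 0.68 kg

Heat lost by the copper = heat gained by the water:
m·385·(156 − 32.2) = 0.295·4180·(32.2 − 5.93)
47663 m = 32394  ⇒  m ≈ 0.6796 kg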